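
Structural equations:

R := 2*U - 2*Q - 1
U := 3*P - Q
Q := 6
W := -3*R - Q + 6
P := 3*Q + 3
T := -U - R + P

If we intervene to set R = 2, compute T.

-38

Under do(R=2), the mechanism R := 2*U - 2*Q - 1 is discarded; R is fixed at 2.
P = 3*Q + 3  [with Q=6]  = 21
U = 3*P - Q  [with P=21, Q=6]  = 57
T = -U - R + P  [with U=57, R=2, P=21]  = -38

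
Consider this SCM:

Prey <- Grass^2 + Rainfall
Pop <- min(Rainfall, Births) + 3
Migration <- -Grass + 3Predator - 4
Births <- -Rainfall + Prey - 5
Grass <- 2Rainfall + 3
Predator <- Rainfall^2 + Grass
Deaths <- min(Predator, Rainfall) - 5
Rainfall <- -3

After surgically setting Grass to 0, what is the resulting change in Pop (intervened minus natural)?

-2

do(Grass=0) replaces the equation Grass <- 2Rainfall + 3 with the constant Grass = 0.
Prey = Grass^2 + Rainfall  [with Grass=0, Rainfall=-3]  = -3
Births = -Rainfall + Prey - 5  [with Rainfall=-3, Prey=-3]  = -5
Pop = min(Rainfall, Births) + 3  [with Rainfall=-3, Births=-5]  = -2
Without intervention: Grass = 2Rainfall + 3  [with Rainfall=-3]  = -3; Prey = Grass^2 + Rainfall  [with Grass=-3, Rainfall=-3]  = 6; Births = -Rainfall + Prey - 5  [with Rainfall=-3, Prey=6]  = 4; Pop = min(Rainfall, Births) + 3  [with Rainfall=-3, Births=4]  = 0.
Change = -2 − 0 = -2.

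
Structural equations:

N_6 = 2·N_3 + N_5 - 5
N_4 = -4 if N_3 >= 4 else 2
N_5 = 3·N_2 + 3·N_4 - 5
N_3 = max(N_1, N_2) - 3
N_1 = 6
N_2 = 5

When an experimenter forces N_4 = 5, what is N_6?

Under do(N_4=5), the mechanism N_4 = -4 if N_3 >= 4 else 2 is discarded; N_4 is fixed at 5.
N_3 = max(N_1, N_2) - 3  [with N_1=6, N_2=5]  = 3
N_5 = 3·N_2 + 3·N_4 - 5  [with N_2=5, N_4=5]  = 25
N_6 = 2·N_3 + N_5 - 5  [with N_3=3, N_5=25]  = 26

26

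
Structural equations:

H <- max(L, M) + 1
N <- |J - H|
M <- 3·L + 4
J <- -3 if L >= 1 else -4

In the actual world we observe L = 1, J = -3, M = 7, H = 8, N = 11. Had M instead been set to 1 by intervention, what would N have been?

5

do(M=1) replaces the equation M <- 3·L + 4 with the constant M = 1.
J = -3 if L >= 1 else -4  [with L=1]  = -3
H = max(L, M) + 1  [with L=1, M=1]  = 2
N = |J - H|  [with J=-3, H=2]  = 5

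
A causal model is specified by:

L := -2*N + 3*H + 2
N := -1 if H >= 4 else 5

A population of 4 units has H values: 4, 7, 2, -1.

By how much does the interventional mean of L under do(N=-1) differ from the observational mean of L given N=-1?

Under do(N=-1), N's equation is replaced by N=-1 for every unit. Per-unit L: 16, 25, 10, 1. Mean = 13.
Conditioning on N=-1 selects the 2 unit(s) with H ∈ {4, 7}. Their L values: 16, 25. Mean = 20.5.
Difference = 13 − 20.5 = -7.5.

-7.5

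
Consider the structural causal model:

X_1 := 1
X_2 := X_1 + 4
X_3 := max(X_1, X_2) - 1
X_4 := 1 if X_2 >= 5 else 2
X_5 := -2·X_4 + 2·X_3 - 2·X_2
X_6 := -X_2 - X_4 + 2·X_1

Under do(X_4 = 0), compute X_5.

-2

Intervening sets X_4 = 0 and removes its equation (X_4 := 1 if X_2 >= 5 else 2).
X_2 = X_1 + 4  [with X_1=1]  = 5
X_3 = max(X_1, X_2) - 1  [with X_1=1, X_2=5]  = 4
X_5 = -2·X_4 + 2·X_3 - 2·X_2  [with X_4=0, X_3=4, X_2=5]  = -2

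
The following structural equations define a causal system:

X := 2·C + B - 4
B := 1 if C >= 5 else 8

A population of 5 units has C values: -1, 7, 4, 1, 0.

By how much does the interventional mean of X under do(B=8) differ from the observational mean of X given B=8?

2.4

Under do(B=8), B's equation is replaced by B=8 for every unit. Per-unit X: 2, 18, 12, 6, 4. Mean = 8.4.
Observing B=8 restricts to units where B's equation naturally yields 8: C ∈ {-1, 4, 1, 0}. In that subpopulation X = 2, 12, 6, 4, mean 6.
Difference = 8.4 − 6 = 2.4.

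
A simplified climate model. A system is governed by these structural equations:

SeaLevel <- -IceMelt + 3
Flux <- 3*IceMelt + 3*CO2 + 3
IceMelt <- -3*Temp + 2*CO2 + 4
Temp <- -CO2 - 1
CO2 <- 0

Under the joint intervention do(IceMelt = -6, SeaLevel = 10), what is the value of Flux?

-15

Setting IceMelt = -6, SeaLevel = 10 by intervention discards those variables' equations.
Flux = 3*IceMelt + 3*CO2 + 3  [with IceMelt=-6, CO2=0]  = -15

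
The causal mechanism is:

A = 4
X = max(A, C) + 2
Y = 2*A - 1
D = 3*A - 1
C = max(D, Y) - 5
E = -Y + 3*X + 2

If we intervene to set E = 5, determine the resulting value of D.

11

do(E=5) replaces the equation E = -Y + 3*X + 2 with the constant E = 5.
D is not downstream of the intervention, so its value is determined by the original equations.
D = 3*A - 1  [with A=4]  = 11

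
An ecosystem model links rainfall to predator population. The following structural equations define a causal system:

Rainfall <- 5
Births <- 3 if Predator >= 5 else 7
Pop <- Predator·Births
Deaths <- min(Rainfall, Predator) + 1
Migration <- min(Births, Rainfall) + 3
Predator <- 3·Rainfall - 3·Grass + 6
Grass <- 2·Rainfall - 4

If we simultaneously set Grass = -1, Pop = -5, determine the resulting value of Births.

3

Under do(Grass = -1, Pop = -5), each intervened variable's structural equation is replaced by its fixed value.
Predator = 3·Rainfall - 3·Grass + 6  [with Rainfall=5, Grass=-1]  = 24
Births = 3 if Predator >= 5 else 7  [with Predator=24]  = 3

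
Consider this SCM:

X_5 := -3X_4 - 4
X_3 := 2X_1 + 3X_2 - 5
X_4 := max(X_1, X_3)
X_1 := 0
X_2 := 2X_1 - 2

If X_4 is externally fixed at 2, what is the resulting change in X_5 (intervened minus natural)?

Intervening sets X_4 = 2 and removes its equation (X_4 := max(X_1, X_3)).
X_5 = -3X_4 - 4  [with X_4=2]  = -10
Without intervention: X_2 = 2X_1 - 2  [with X_1=0]  = -2; X_3 = 2X_1 + 3X_2 - 5  [with X_1=0, X_2=-2]  = -11; X_4 = max(X_1, X_3)  [with X_1=0, X_3=-11]  = 0; X_5 = -3X_4 - 4  [with X_4=0]  = -4.
Change = -10 − (-4) = -6.

-6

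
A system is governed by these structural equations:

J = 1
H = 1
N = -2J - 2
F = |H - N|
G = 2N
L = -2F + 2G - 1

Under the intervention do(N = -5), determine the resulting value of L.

-33

The intervention breaks the incoming arrows to N: N = -2J - 2 no longer applies, and N = -5.
F = |H - N|  [with H=1, N=-5]  = 6
G = 2N  [with N=-5]  = -10
L = -2F + 2G - 1  [with F=6, G=-10]  = -33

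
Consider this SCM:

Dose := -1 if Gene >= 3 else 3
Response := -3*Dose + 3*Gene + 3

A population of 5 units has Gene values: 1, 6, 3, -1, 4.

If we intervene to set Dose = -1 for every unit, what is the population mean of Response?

13.8

Every unit gets Dose=-1 under the intervention. Response values become 9, 24, 15, 3, 18; E[Response|do(Dose=-1)] = 13.8.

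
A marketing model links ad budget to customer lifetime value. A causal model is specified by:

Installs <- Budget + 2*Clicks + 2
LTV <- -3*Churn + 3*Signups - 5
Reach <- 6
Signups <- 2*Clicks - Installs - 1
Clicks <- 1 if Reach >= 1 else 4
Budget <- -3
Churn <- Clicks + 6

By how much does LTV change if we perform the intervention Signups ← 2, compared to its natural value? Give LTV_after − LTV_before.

Under do(Signups=2), the mechanism Signups <- 2*Clicks - Installs - 1 is discarded; Signups is fixed at 2.
Clicks = 1 if Reach >= 1 else 4  [with Reach=6]  = 1
Churn = Clicks + 6  [with Clicks=1]  = 7
LTV = -3*Churn + 3*Signups - 5  [with Churn=7, Signups=2]  = -20
Without intervention: Clicks = 1 if Reach >= 1 else 4  [with Reach=6]  = 1; Installs = Budget + 2*Clicks + 2  [with Budget=-3, Clicks=1]  = 1; Signups = 2*Clicks - Installs - 1  [with Clicks=1, Installs=1]  = 0; Churn = Clicks + 6  [with Clicks=1]  = 7; LTV = -3*Churn + 3*Signups - 5  [with Churn=7, Signups=0]  = -26.
Change = -20 − (-26) = 6.

6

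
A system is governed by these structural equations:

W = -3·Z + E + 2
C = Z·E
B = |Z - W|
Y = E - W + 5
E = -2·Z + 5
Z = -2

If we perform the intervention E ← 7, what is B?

Under do(E=7), the mechanism E = -2·Z + 5 is discarded; E is fixed at 7.
W = -3·Z + E + 2  [with Z=-2, E=7]  = 15
B = |Z - W|  [with Z=-2, W=15]  = 17

17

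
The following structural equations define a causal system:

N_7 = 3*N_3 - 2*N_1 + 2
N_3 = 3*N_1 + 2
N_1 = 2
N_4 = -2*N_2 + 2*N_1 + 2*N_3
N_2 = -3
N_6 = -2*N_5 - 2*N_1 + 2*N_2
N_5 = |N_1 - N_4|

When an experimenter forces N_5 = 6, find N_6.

-22

The intervention breaks the incoming arrows to N_5: N_5 = |N_1 - N_4| no longer applies, and N_5 = 6.
N_6 = -2*N_5 - 2*N_1 + 2*N_2  [with N_5=6, N_1=2, N_2=-3]  = -22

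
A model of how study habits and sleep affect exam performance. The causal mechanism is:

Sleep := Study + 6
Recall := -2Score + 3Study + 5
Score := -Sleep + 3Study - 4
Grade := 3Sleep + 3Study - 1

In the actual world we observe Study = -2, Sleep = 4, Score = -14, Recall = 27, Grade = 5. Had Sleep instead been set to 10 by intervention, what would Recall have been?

Under do(Sleep=10), the mechanism Sleep := Study + 6 is discarded; Sleep is fixed at 10.
Score = -Sleep + 3Study - 4  [with Sleep=10, Study=-2]  = -20
Recall = -2Score + 3Study + 5  [with Score=-20, Study=-2]  = 39

39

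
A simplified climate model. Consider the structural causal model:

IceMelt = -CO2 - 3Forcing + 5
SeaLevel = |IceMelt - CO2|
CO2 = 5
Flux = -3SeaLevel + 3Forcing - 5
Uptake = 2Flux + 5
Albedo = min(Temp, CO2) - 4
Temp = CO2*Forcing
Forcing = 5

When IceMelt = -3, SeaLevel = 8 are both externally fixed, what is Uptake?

Under do(IceMelt = -3, SeaLevel = 8), each intervened variable's structural equation is replaced by its fixed value.
Flux = -3SeaLevel + 3Forcing - 5  [with SeaLevel=8, Forcing=5]  = -14
Uptake = 2Flux + 5  [with Flux=-14]  = -23

-23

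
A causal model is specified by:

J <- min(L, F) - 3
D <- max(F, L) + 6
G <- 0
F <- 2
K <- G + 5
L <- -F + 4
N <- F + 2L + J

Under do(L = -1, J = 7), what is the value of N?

Setting L = -1, J = 7 by intervention discards those variables' equations.
N = F + 2L + J  [with F=2, L=-1, J=7]  = 7

7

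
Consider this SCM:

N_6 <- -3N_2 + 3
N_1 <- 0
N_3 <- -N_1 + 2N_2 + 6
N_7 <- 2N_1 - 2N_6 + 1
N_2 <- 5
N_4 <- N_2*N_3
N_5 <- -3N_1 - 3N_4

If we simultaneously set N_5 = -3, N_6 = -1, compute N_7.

3

Under do(N_5 = -3, N_6 = -1), each intervened variable's structural equation is replaced by its fixed value.
N_7 = 2N_1 - 2N_6 + 1  [with N_1=0, N_6=-1]  = 3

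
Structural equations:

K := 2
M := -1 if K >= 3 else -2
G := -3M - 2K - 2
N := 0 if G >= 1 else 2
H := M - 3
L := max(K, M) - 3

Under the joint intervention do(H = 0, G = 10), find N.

0

Under do(H = 0, G = 10), each intervened variable's structural equation is replaced by its fixed value.
N = 0 if G >= 1 else 2  [with G=10]  = 0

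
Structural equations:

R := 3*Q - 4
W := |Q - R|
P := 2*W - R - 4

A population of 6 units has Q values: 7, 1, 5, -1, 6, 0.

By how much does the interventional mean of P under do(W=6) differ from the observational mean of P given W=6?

Every unit gets W=6 under the intervention. P values become -9, 9, -3, 15, -6, 12; E[P|do(W=6)] = 3.
Observing W=6 restricts to units where W's equation naturally yields 6: Q ∈ {5, -1}. In that subpopulation P = -3, 15, mean 6.
Difference = 3 − 6 = -3.

-3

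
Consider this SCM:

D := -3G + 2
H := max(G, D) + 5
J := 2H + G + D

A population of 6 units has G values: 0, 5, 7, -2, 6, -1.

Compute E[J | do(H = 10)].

17

do(H=10) breaks H's dependence on G. With H=10 fixed, J across the units is 22, 12, 8, 26, 10, 24, mean 17.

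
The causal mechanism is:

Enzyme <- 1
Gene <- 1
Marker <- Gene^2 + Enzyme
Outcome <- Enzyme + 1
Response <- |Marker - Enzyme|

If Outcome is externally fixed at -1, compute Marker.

do(Outcome=-1) replaces the equation Outcome <- Enzyme + 1 with the constant Outcome = -1.
Marker is not downstream of the intervention, so its value is determined by the original equations.
Marker = Gene^2 + Enzyme  [with Gene=1, Enzyme=1]  = 2

2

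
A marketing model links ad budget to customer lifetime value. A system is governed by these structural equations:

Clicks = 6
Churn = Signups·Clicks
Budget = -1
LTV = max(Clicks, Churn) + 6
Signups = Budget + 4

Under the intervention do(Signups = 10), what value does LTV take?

66

do(Signups=10) replaces the equation Signups = Budget + 4 with the constant Signups = 10.
Churn = Signups·Clicks  [with Signups=10, Clicks=6]  = 60
LTV = max(Clicks, Churn) + 6  [with Clicks=6, Churn=60]  = 66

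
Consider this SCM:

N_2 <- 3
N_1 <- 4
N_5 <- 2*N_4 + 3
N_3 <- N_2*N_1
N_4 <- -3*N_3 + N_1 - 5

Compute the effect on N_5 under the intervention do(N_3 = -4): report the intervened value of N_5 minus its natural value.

96

do(N_3=-4) replaces the equation N_3 <- N_2*N_1 with the constant N_3 = -4.
N_4 = -3*N_3 + N_1 - 5  [with N_3=-4, N_1=4]  = 11
N_5 = 2*N_4 + 3  [with N_4=11]  = 25
Without intervention: N_3 = N_2*N_1  [with N_2=3, N_1=4]  = 12; N_4 = -3*N_3 + N_1 - 5  [with N_3=12, N_1=4]  = -37; N_5 = 2*N_4 + 3  [with N_4=-37]  = -71.
Change = 25 − (-71) = 96.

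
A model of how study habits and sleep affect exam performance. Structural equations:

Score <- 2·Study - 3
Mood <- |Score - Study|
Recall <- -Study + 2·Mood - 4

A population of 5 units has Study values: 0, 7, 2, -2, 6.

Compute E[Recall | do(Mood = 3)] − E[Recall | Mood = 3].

The intervention sets Mood=3 in all 5 units regardless of Study. Recomputing Recall per unit gives 2, -5, 0, 4, -4; average -0.6.
E[Recall|Mood=3] averages over only the 2 units with Mood=3 (Study = 0, 6): Recall = 2, -4, mean -1.
Difference = -0.6 − (-1) = 0.4.

0.4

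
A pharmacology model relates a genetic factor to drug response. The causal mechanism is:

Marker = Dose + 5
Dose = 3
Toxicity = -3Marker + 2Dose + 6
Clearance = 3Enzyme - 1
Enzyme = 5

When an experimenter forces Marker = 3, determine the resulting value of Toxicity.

The intervention breaks the incoming arrows to Marker: Marker = Dose + 5 no longer applies, and Marker = 3.
Toxicity = -3Marker + 2Dose + 6  [with Marker=3, Dose=3]  = 3

3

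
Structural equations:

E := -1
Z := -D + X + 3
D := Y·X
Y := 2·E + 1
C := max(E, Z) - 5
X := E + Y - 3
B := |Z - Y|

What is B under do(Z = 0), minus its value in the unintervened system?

-5

The intervention breaks the incoming arrows to Z: Z := -D + X + 3 no longer applies, and Z = 0.
Y = 2·E + 1  [with E=-1]  = -1
B = |Z - Y|  [with Z=0, Y=-1]  = 1
Without intervention: Y = 2·E + 1  [with E=-1]  = -1; X = E + Y - 3  [with E=-1, Y=-1]  = -5; D = Y·X  [with Y=-1, X=-5]  = 5; Z = -D + X + 3  [with D=5, X=-5]  = -7; B = |Z - Y|  [with Z=-7, Y=-1]  = 6.
Change = 1 − 6 = -5.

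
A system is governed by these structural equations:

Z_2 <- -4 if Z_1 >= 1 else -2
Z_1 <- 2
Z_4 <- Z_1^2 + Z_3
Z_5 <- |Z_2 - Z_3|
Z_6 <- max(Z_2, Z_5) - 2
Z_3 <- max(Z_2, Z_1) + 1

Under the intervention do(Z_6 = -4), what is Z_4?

do(Z_6=-4) replaces the equation Z_6 <- max(Z_2, Z_5) - 2 with the constant Z_6 = -4.
No directed path runs from Z_6 to Z_4, so Z_4 keeps its natural value.
Z_2 = -4 if Z_1 >= 1 else -2  [with Z_1=2]  = -4
Z_3 = max(Z_2, Z_1) + 1  [with Z_2=-4, Z_1=2]  = 3
Z_4 = Z_1^2 + Z_3  [with Z_1=2, Z_3=3]  = 7

7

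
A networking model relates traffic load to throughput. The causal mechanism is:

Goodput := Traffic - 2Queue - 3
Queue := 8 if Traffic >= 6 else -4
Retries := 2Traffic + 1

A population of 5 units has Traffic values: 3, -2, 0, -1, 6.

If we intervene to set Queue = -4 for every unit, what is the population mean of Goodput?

6.2

do(Queue=-4) breaks Queue's dependence on Traffic. With Queue=-4 fixed, Goodput across the units is 8, 3, 5, 4, 11, mean 6.2.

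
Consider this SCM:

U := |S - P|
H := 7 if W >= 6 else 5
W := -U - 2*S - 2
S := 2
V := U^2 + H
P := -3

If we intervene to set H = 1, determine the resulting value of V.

26

The intervention breaks the incoming arrows to H: H := 7 if W >= 6 else 5 no longer applies, and H = 1.
U = |S - P|  [with S=2, P=-3]  = 5
V = U^2 + H  [with U=5, H=1]  = 26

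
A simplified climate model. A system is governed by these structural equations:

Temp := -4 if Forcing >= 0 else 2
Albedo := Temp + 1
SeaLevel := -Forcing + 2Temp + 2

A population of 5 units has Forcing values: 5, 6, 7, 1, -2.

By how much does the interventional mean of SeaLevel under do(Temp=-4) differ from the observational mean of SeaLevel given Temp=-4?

Under do(Temp=-4), Temp's equation is replaced by Temp=-4 for every unit. Per-unit SeaLevel: -11, -12, -13, -7, -4. Mean = -9.4.
Conditioning on Temp=-4 selects the 4 unit(s) with Forcing ∈ {5, 6, 7, 1}. Their SeaLevel values: -11, -12, -13, -7. Mean = -10.75.
Difference = -9.4 − (-10.75) = 1.35.

1.35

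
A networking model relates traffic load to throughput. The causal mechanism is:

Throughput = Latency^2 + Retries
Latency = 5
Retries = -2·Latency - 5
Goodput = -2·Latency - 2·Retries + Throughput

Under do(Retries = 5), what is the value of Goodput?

Under do(Retries=5), the mechanism Retries = -2·Latency - 5 is discarded; Retries is fixed at 5.
Throughput = Latency^2 + Retries  [with Latency=5, Retries=5]  = 30
Goodput = -2·Latency - 2·Retries + Throughput  [with Latency=5, Retries=5, Throughput=30]  = 10

10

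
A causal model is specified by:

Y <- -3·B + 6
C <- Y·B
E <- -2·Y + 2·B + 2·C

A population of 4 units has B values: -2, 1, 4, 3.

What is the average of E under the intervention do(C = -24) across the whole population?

-48

The intervention sets C=-24 in all 4 units regardless of B. Recomputing E per unit gives -76, -52, -28, -36; average -48.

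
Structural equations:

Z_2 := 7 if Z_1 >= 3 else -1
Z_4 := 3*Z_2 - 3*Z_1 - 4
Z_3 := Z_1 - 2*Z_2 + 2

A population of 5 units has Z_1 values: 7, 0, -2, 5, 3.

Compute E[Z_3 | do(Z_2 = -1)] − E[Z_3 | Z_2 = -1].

Under do(Z_2=-1), Z_2's equation is replaced by Z_2=-1 for every unit. Per-unit Z_3: 11, 4, 2, 9, 7. Mean = 6.6.
E[Z_3|Z_2=-1] averages over only the 2 units with Z_2=-1 (Z_1 = 0, -2): Z_3 = 4, 2, mean 3.
Difference = 6.6 − 3 = 3.6.

3.6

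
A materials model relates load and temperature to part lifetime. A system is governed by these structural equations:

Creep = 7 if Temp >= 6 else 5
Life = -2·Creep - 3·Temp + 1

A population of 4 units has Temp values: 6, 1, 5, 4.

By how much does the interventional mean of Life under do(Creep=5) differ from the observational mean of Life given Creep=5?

-2

Every unit gets Creep=5 under the intervention. Life values become -27, -12, -24, -21; E[Life|do(Creep=5)] = -21.
Conditioning on Creep=5 selects the 3 unit(s) with Temp ∈ {1, 5, 4}. Their Life values: -12, -24, -21. Mean = -19.
Difference = -21 − (-19) = -2.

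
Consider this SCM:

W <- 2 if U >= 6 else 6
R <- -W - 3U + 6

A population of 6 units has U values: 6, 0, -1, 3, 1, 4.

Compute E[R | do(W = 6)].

Every unit gets W=6 under the intervention. R values become -18, 0, 3, -9, -3, -12; E[R|do(W=6)] = -6.5.

-6.5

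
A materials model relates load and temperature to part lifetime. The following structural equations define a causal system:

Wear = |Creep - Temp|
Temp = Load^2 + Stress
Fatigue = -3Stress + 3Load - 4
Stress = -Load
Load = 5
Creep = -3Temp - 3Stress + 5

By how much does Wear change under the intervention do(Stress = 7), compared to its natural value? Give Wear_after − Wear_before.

do(Stress=7) replaces the equation Stress = -Load with the constant Stress = 7.
Temp = Load^2 + Stress  [with Load=5, Stress=7]  = 32
Creep = -3Temp - 3Stress + 5  [with Temp=32, Stress=7]  = -112
Wear = |Creep - Temp|  [with Creep=-112, Temp=32]  = 144
Without intervention: Stress = -Load  [with Load=5]  = -5; Temp = Load^2 + Stress  [with Load=5, Stress=-5]  = 20; Creep = -3Temp - 3Stress + 5  [with Temp=20, Stress=-5]  = -40; Wear = |Creep - Temp|  [with Creep=-40, Temp=20]  = 60.
Change = 144 − 60 = 84.

84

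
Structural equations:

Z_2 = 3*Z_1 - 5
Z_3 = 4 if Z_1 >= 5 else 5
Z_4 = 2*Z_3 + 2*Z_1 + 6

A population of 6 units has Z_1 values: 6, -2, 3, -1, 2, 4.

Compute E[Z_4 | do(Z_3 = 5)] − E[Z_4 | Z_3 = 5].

1.6

Under do(Z_3=5), Z_3's equation is replaced by Z_3=5 for every unit. Per-unit Z_4: 28, 12, 22, 14, 20, 24. Mean = 20.
E[Z_4|Z_3=5] averages over only the 5 units with Z_3=5 (Z_1 = -2, 3, -1, 2, 4): Z_4 = 12, 22, 14, 20, 24, mean 18.4.
Difference = 20 − 18.4 = 1.6.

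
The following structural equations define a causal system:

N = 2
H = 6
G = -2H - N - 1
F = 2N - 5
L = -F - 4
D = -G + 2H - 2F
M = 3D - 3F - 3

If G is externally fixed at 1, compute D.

The intervention breaks the incoming arrows to G: G = -2H - N - 1 no longer applies, and G = 1.
F = 2N - 5  [with N=2]  = -1
D = -G + 2H - 2F  [with G=1, H=6, F=-1]  = 13

13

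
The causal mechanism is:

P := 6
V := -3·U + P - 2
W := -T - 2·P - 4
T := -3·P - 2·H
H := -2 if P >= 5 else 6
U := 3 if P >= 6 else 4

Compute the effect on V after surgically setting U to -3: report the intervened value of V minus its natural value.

18

The intervention breaks the incoming arrows to U: U := 3 if P >= 6 else 4 no longer applies, and U = -3.
V = -3·U + P - 2  [with U=-3, P=6]  = 13
Without intervention: U = 3 if P >= 6 else 4  [with P=6]  = 3; V = -3·U + P - 2  [with U=3, P=6]  = -5.
Change = 13 − (-5) = 18.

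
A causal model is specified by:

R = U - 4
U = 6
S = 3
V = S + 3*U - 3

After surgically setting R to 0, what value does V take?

18

Under do(R=0), the mechanism R = U - 4 is discarded; R is fixed at 0.
Since V is not a descendant of the intervened variable, it is unaffected.
V = S + 3*U - 3  [with S=3, U=6]  = 18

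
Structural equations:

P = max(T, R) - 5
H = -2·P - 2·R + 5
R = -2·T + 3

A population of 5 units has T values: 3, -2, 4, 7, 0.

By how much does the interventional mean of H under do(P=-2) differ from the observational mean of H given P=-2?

Under do(P=-2), P's equation is replaced by P=-2 for every unit. Per-unit H: 15, -5, 19, 31, 3. Mean = 12.6.
Conditioning on P=-2 selects the 2 unit(s) with T ∈ {3, 0}. Their H values: 15, 3. Mean = 9.
Difference = 12.6 − 9 = 3.6.

3.6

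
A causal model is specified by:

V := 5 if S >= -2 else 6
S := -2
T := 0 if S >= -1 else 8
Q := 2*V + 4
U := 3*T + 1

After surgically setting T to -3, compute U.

Under do(T=-3), the mechanism T := 0 if S >= -1 else 8 is discarded; T is fixed at -3.
U = 3*T + 1  [with T=-3]  = -8

-8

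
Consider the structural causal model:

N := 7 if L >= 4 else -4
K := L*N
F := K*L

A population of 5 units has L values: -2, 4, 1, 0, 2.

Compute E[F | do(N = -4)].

-20

The intervention sets N=-4 in all 5 units regardless of L. Recomputing F per unit gives -16, -64, -4, 0, -16; average -20.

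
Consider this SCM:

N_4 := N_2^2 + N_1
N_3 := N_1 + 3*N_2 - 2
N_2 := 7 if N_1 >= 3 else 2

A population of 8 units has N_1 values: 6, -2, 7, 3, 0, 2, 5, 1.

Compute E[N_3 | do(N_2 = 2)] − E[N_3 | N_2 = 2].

Every unit gets N_2=2 under the intervention. N_3 values become 10, 2, 11, 7, 4, 6, 9, 5; E[N_3|do(N_2=2)] = 6.75.
E[N_3|N_2=2] averages over only the 4 units with N_2=2 (N_1 = -2, 0, 2, 1): N_3 = 2, 4, 6, 5, mean 4.25.
Difference = 6.75 − 4.25 = 2.5.

2.5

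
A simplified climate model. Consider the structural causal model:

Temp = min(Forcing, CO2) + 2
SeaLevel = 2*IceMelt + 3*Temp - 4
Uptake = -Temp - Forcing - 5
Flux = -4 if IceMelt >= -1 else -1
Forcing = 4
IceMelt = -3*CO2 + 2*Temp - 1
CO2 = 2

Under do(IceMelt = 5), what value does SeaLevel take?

18

Intervening sets IceMelt = 5 and removes its equation (IceMelt = -3*CO2 + 2*Temp - 1).
Temp = min(Forcing, CO2) + 2  [with Forcing=4, CO2=2]  = 4
SeaLevel = 2*IceMelt + 3*Temp - 4  [with IceMelt=5, Temp=4]  = 18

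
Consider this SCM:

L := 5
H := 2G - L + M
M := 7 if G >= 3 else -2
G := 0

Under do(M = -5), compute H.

The intervention breaks the incoming arrows to M: M := 7 if G >= 3 else -2 no longer applies, and M = -5.
H = 2G - L + M  [with G=0, L=5, M=-5]  = -10

-10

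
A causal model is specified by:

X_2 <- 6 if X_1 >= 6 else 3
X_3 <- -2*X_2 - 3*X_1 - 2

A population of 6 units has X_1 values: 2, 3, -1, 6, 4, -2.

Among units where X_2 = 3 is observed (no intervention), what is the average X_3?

Conditioning on X_2=3 selects the 5 unit(s) with X_1 ∈ {2, 3, -1, 4, -2}. Their X_3 values: -14, -17, -5, -20, -2. Mean = -11.6.

-11.6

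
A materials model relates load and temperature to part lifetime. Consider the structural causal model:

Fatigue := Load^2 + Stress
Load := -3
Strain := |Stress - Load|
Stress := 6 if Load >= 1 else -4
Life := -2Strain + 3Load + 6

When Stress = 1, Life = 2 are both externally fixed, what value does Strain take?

4

Under do(Stress = 1, Life = 2), each intervened variable's structural equation is replaced by its fixed value.
Strain = |Stress - Load|  [with Stress=1, Load=-3]  = 4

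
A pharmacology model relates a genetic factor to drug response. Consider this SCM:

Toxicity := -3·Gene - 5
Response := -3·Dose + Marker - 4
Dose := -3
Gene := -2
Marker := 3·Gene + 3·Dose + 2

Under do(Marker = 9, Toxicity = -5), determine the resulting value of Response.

14

The joint intervention fixes Marker = 9, Toxicity = -5, removing each variable's own equation.
Response = -3·Dose + Marker - 4  [with Dose=-3, Marker=9]  = 14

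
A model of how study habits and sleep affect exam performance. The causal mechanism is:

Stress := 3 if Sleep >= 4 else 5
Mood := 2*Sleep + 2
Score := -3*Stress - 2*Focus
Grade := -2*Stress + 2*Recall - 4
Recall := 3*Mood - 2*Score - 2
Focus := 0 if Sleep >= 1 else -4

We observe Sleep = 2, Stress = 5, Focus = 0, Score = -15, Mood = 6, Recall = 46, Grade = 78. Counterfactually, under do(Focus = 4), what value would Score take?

-23

The intervention breaks the incoming arrows to Focus: Focus := 0 if Sleep >= 1 else -4 no longer applies, and Focus = 4.
Stress = 3 if Sleep >= 4 else 5  [with Sleep=2]  = 5
Score = -3*Stress - 2*Focus  [with Stress=5, Focus=4]  = -23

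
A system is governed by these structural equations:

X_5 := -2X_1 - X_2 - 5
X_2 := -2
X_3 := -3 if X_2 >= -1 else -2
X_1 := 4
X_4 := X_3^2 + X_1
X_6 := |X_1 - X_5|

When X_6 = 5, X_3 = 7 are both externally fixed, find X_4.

53

Under do(X_6 = 5, X_3 = 7), each intervened variable's structural equation is replaced by its fixed value.
X_4 = X_3^2 + X_1  [with X_3=7, X_1=4]  = 53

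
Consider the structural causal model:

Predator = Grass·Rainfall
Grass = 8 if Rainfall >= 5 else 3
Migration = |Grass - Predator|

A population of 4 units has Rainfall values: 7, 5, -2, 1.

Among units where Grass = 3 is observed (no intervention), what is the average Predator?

-1.5

E[Predator|Grass=3] averages over only the 2 units with Grass=3 (Rainfall = -2, 1): Predator = -6, 3, mean -1.5.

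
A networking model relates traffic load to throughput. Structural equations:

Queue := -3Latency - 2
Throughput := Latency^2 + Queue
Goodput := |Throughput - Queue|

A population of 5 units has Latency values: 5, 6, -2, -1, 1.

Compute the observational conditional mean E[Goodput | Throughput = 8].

E[Goodput|Throughput=8] averages over only the 2 units with Throughput=8 (Latency = 5, -2): Goodput = 25, 4, mean 14.5.

14.5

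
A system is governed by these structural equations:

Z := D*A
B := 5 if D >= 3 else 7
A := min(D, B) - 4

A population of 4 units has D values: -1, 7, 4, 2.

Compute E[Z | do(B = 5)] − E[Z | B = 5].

-1.5

The intervention sets B=5 in all 4 units regardless of D. Recomputing Z per unit gives 5, 7, 0, -4; average 2.
E[Z|B=5] averages over only the 2 units with B=5 (D = 7, 4): Z = 7, 0, mean 3.5.
Difference = 2 − 3.5 = -1.5.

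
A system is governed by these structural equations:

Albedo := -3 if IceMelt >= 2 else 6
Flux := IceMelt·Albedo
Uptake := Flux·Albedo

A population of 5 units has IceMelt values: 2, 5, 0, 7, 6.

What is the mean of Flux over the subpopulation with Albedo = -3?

-15

Conditioning on Albedo=-3 selects the 4 unit(s) with IceMelt ∈ {2, 5, 7, 6}. Their Flux values: -6, -15, -21, -18. Mean = -15.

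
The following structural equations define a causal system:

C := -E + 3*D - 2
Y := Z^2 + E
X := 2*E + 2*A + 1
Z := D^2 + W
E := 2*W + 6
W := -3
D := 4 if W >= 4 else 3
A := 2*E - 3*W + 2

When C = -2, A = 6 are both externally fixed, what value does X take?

Setting C = -2, A = 6 by intervention discards those variables' equations.
E = 2*W + 6  [with W=-3]  = 0
X = 2*E + 2*A + 1  [with E=0, A=6]  = 13

13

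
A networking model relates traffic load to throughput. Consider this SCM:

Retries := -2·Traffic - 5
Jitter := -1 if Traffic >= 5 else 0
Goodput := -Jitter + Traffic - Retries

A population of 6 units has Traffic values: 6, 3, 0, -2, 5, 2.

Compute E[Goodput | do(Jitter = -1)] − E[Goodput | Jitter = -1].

-9.5

Every unit gets Jitter=-1 under the intervention. Goodput values become 24, 15, 6, 0, 21, 12; E[Goodput|do(Jitter=-1)] = 13.
E[Goodput|Jitter=-1] averages over only the 2 units with Jitter=-1 (Traffic = 6, 5): Goodput = 24, 21, mean 22.5.
Difference = 13 − 22.5 = -9.5.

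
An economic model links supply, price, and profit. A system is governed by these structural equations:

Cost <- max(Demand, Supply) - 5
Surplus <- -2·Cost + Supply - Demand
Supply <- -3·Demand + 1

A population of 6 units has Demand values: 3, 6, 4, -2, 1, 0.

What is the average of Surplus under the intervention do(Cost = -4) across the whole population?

Every unit gets Cost=-4 under the intervention. Surplus values become -3, -15, -7, 17, 5, 9; E[Surplus|do(Cost=-4)] = 1.

1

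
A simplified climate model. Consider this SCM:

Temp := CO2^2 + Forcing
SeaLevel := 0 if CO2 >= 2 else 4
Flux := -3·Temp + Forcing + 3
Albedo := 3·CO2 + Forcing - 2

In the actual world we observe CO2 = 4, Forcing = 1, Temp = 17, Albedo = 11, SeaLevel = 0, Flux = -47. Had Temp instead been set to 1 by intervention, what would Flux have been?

1

The intervention breaks the incoming arrows to Temp: Temp := CO2^2 + Forcing no longer applies, and Temp = 1.
Flux = -3·Temp + Forcing + 3  [with Temp=1, Forcing=1]  = 1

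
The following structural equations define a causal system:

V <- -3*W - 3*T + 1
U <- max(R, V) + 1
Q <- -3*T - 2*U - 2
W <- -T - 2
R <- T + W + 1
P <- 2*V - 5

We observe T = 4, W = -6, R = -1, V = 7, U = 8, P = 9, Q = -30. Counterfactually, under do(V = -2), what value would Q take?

-14

The intervention breaks the incoming arrows to V: V <- -3*W - 3*T + 1 no longer applies, and V = -2.
W = -T - 2  [with T=4]  = -6
R = T + W + 1  [with T=4, W=-6]  = -1
U = max(R, V) + 1  [with R=-1, V=-2]  = 0
Q = -3*T - 2*U - 2  [with T=4, U=0]  = -14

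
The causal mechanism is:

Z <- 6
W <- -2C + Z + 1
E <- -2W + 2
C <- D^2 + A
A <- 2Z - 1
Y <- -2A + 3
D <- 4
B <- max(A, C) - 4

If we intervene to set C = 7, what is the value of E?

16

do(C=7) replaces the equation C <- D^2 + A with the constant C = 7.
W = -2C + Z + 1  [with C=7, Z=6]  = -7
E = -2W + 2  [with W=-7]  = 16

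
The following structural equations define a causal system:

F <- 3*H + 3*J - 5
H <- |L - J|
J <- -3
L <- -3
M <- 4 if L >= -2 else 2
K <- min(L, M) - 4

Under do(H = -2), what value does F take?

-20

The intervention breaks the incoming arrows to H: H <- |L - J| no longer applies, and H = -2.
F = 3*H + 3*J - 5  [with H=-2, J=-3]  = -20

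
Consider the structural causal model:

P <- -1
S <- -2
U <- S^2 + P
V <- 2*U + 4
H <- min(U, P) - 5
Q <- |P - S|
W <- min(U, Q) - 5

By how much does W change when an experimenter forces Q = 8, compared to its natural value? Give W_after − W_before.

2

Intervening sets Q = 8 and removes its equation (Q <- |P - S|).
U = S^2 + P  [with S=-2, P=-1]  = 3
W = min(U, Q) - 5  [with U=3, Q=8]  = -2
Without intervention: U = S^2 + P  [with S=-2, P=-1]  = 3; Q = |P - S|  [with P=-1, S=-2]  = 1; W = min(U, Q) - 5  [with U=3, Q=1]  = -4.
Change = -2 − (-4) = 2.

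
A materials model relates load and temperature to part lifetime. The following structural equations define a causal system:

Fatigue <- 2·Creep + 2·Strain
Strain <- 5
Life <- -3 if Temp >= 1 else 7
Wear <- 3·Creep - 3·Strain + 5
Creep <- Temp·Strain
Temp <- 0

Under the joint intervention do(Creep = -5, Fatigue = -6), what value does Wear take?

The joint intervention fixes Creep = -5, Fatigue = -6, removing each variable's own equation.
Wear = 3·Creep - 3·Strain + 5  [with Creep=-5, Strain=5]  = -25

-25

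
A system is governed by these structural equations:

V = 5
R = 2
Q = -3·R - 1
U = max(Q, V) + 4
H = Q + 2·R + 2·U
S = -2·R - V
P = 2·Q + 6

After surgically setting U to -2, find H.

-7

Intervening sets U = -2 and removes its equation (U = max(Q, V) + 4).
Q = -3·R - 1  [with R=2]  = -7
H = Q + 2·R + 2·U  [with Q=-7, R=2, U=-2]  = -7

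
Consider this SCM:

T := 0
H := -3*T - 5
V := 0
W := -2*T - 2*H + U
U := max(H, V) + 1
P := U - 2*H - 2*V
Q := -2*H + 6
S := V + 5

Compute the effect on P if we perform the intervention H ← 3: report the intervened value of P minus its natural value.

do(H=3) replaces the equation H := -3*T - 5 with the constant H = 3.
U = max(H, V) + 1  [with H=3, V=0]  = 4
P = U - 2*H - 2*V  [with U=4, H=3, V=0]  = -2
Without intervention: H = -3*T - 5  [with T=0]  = -5; U = max(H, V) + 1  [with H=-5, V=0]  = 1; P = U - 2*H - 2*V  [with U=1, H=-5, V=0]  = 11.
Change = -2 − 11 = -13.

-13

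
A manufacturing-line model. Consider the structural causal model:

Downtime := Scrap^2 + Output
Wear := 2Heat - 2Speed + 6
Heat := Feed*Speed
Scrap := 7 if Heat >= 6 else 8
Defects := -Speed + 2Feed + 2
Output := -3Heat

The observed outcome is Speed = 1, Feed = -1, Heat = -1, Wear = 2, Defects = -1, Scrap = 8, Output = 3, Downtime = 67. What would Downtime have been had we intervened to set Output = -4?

60

do(Output=-4) replaces the equation Output := -3Heat with the constant Output = -4.
Heat = Feed*Speed  [with Feed=-1, Speed=1]  = -1
Scrap = 7 if Heat >= 6 else 8  [with Heat=-1]  = 8
Downtime = Scrap^2 + Output  [with Scrap=8, Output=-4]  = 60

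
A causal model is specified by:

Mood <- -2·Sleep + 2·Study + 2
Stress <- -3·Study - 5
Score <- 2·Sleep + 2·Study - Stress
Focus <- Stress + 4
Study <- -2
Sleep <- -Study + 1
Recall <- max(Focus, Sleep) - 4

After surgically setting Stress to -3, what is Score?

5

do(Stress=-3) replaces the equation Stress <- -3·Study - 5 with the constant Stress = -3.
Sleep = -Study + 1  [with Study=-2]  = 3
Score = 2·Sleep + 2·Study - Stress  [with Sleep=3, Study=-2, Stress=-3]  = 5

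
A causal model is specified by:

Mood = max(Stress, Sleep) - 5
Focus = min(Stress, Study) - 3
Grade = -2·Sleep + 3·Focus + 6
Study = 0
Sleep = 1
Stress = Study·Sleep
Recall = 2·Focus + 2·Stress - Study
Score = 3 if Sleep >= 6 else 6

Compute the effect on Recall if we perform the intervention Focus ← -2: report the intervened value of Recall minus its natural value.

The intervention breaks the incoming arrows to Focus: Focus = min(Stress, Study) - 3 no longer applies, and Focus = -2.
Stress = Study·Sleep  [with Study=0, Sleep=1]  = 0
Recall = 2·Focus + 2·Stress - Study  [with Focus=-2, Stress=0, Study=0]  = -4
Without intervention: Stress = Study·Sleep  [with Study=0, Sleep=1]  = 0; Focus = min(Stress, Study) - 3  [with Stress=0, Study=0]  = -3; Recall = 2·Focus + 2·Stress - Study  [with Focus=-3, Stress=0, Study=0]  = -6.
Change = -4 − (-6) = 2.

2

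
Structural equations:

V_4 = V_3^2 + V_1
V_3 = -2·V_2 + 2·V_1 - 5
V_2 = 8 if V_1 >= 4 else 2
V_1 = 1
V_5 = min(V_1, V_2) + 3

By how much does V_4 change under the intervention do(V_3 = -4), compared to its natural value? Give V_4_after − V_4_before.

-33

The intervention breaks the incoming arrows to V_3: V_3 = -2·V_2 + 2·V_1 - 5 no longer applies, and V_3 = -4.
V_4 = V_3^2 + V_1  [with V_3=-4, V_1=1]  = 17
Without intervention: V_2 = 8 if V_1 >= 4 else 2  [with V_1=1]  = 2; V_3 = -2·V_2 + 2·V_1 - 5  [with V_2=2, V_1=1]  = -7; V_4 = V_3^2 + V_1  [with V_3=-7, V_1=1]  = 50.
Change = 17 − 50 = -33.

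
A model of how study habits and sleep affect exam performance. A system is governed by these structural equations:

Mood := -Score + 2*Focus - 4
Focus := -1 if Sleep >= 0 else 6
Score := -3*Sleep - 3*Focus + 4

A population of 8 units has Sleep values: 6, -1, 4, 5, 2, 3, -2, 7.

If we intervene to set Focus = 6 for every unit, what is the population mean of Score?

-23

Every unit gets Focus=6 under the intervention. Score values become -32, -11, -26, -29, -20, -23, -8, -35; E[Score|do(Focus=6)] = -23.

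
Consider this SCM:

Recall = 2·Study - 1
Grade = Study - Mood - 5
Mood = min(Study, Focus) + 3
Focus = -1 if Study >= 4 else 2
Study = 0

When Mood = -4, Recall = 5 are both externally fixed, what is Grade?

-1

Setting Mood = -4, Recall = 5 by intervention discards those variables' equations.
Grade = Study - Mood - 5  [with Study=0, Mood=-4]  = -1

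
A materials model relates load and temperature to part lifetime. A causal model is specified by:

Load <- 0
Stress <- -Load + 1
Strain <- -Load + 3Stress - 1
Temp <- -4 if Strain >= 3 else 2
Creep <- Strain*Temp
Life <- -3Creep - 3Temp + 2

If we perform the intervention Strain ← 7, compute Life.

98

The intervention breaks the incoming arrows to Strain: Strain <- -Load + 3Stress - 1 no longer applies, and Strain = 7.
Temp = -4 if Strain >= 3 else 2  [with Strain=7]  = -4
Creep = Strain*Temp  [with Strain=7, Temp=-4]  = -28
Life = -3Creep - 3Temp + 2  [with Creep=-28, Temp=-4]  = 98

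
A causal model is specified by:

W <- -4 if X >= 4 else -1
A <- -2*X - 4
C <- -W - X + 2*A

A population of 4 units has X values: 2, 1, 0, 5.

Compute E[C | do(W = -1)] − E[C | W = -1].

Under do(W=-1), W's equation is replaced by W=-1 for every unit. Per-unit C: -17, -12, -7, -32. Mean = -17.
E[C|W=-1] averages over only the 3 units with W=-1 (X = 2, 1, 0): C = -17, -12, -7, mean -12.
Difference = -17 − (-12) = -5.

-5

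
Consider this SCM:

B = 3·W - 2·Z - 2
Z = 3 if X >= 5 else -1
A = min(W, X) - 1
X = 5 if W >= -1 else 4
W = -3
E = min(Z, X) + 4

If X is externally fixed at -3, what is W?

Under do(X=-3), the mechanism X = 5 if W >= -1 else 4 is discarded; X is fixed at -3.
W is not downstream of the intervention, so its value is determined by the original equations.

-3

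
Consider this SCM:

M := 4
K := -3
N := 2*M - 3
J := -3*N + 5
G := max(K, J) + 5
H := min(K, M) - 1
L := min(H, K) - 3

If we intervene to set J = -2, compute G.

Intervening sets J = -2 and removes its equation (J := -3*N + 5).
G = max(K, J) + 5  [with K=-3, J=-2]  = 3

3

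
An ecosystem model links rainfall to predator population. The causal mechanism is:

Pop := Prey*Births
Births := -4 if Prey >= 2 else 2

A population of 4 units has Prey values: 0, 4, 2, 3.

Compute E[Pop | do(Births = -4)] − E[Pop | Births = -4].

Every unit gets Births=-4 under the intervention. Pop values become 0, -16, -8, -12; E[Pop|do(Births=-4)] = -9.
Conditioning on Births=-4 selects the 3 unit(s) with Prey ∈ {4, 2, 3}. Their Pop values: -16, -8, -12. Mean = -12.
Difference = -9 − (-12) = 3.

3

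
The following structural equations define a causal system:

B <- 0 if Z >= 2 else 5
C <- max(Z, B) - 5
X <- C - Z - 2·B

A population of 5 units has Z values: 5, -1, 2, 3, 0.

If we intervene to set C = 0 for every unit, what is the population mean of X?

-5.8

The intervention sets C=0 in all 5 units regardless of Z. Recomputing X per unit gives -5, -9, -2, -3, -10; average -5.8.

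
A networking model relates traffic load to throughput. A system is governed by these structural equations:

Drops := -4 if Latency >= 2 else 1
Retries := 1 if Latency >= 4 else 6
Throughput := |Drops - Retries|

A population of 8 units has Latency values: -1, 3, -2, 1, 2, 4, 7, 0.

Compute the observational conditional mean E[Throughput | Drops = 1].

5

Conditioning on Drops=1 selects the 4 unit(s) with Latency ∈ {-1, -2, 1, 0}. Their Throughput values: 5, 5, 5, 5. Mean = 5.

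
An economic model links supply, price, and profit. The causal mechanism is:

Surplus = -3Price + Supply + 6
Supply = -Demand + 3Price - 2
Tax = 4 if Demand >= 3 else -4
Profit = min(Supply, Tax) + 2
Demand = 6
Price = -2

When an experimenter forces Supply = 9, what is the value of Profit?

6

do(Supply=9) replaces the equation Supply = -Demand + 3Price - 2 with the constant Supply = 9.
Tax = 4 if Demand >= 3 else -4  [with Demand=6]  = 4
Profit = min(Supply, Tax) + 2  [with Supply=9, Tax=4]  = 6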